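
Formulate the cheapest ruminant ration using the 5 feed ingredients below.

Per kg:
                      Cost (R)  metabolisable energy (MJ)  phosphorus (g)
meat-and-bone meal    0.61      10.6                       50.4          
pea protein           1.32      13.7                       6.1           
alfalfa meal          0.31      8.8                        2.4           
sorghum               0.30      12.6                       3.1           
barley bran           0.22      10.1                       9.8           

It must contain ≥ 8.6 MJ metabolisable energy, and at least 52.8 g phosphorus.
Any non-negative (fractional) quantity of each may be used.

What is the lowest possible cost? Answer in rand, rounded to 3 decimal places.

R0.639

Let x1 = kg of meat-and-bone meal, x2 = kg of pea protein, x3 = kg of alfalfa meal, x4 = kg of sorghum, x5 = kg of barley bran.
min 0.61x1 + 1.32x2 + 0.31x3 + 0.3x4 + 0.22x5 with:
  10.6x1 + 13.7x2 + 8.8x3 + 12.6x4 + 10.1x5 ≥ 8.6   (metabolisable energy)
  50.4x1 + 6.1x2 + 2.4x3 + 3.1x4 + 9.8x5 ≥ 52.8   (phosphorus)
  x1, x2, x3, x4, x5 ≥ 0.
The minimum-cost mix takes nothing from pea protein, alfalfa meal, sorghum, barley bran — only meat-and-bone meal. There the phosphorus constraint is tight.
So meat-and-bone meal = 1.048 kg.
Hence cost = 0.61·1.048 = R0.63928.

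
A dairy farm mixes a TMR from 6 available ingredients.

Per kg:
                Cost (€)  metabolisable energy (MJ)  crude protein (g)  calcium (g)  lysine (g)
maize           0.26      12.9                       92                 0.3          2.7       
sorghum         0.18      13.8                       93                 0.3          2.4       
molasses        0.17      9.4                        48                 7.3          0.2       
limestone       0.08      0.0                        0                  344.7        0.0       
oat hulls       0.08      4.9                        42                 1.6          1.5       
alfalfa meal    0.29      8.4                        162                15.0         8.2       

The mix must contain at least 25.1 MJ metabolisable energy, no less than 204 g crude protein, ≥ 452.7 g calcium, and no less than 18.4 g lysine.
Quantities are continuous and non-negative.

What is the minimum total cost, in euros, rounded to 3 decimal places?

Let x1 = kg of maize, x2 = kg of sorghum, x3 = kg of molasses, x4 = kg of limestone, x5 = kg of oat hulls, x6 = kg of alfalfa meal.
Minimise 0.26x1 + 0.18x2 + 0.17x3 + 0.08x4 + 0.08x5 + 0.29x6 with:
  12.9x1 + 13.8x2 + 9.4x3 + 4.9x5 + 8.4x6 ≥ 25.1   (metabolisable energy)
  92x1 + 93x2 + 48x3 + 42x5 + 162x6 ≥ 204   (crude protein)
  0.3x1 + 0.3x2 + 7.3x3 + 344.7x4 + 1.6x5 + 15x6 ≥ 452.7   (calcium)
  2.7x1 + 2.4x2 + 0.2x3 + 1.5x5 + 8.2x6 ≥ 18.4   (lysine)
  x1, x2, x3, x4, x5, x6 ≥ 0.
At the optimum only limestone, oat hulls, alfalfa meal are positive (maize, sorghum, molasses = 0). There the metabolisable energy, calcium, lysine constraints are tight.
So limestone = 1.222 kg, oat hulls = 1.859 kg, alfalfa meal = 1.904 kg.
Cost = 0.08·1.222 + 0.08·1.859 + 0.29·1.904 = 0.79864.

€0.799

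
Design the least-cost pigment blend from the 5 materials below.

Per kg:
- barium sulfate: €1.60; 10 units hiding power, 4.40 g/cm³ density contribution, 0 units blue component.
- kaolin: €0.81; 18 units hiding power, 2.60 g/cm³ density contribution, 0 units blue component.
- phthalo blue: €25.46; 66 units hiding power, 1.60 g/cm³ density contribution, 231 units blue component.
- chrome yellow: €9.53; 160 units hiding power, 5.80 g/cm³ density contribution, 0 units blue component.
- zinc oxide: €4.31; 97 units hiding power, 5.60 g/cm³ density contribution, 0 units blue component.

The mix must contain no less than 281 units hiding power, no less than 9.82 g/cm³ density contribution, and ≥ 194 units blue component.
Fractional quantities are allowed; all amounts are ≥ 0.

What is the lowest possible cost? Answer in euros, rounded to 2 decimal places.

Treat it as an LP. Let x1 = kg of barium sulfate, x2 = kg of kaolin, x3 = kg of phthalo blue, x4 = kg of chrome yellow, x5 = kg of zinc oxide.
Minimize 1.6x1 + 0.81x2 + 25.46x3 + 9.53x4 + 4.31x5 s.t.:
  10x1 + 18x2 + 66x3 + 160x4 + 97x5 ≥ 281   (hiding power)
  4.4x1 + 2.6x2 + 1.6x3 + 5.8x4 + 5.6x5 ≥ 9.82   (density contribution)
  231x3 ≥ 194   (blue component)
  x1, x2, x3, x4, x5 ≥ 0.
The minimum-cost mix takes nothing from barium sulfate, kaolin, chrome yellow — only phthalo blue, zinc oxide. Binding constraints: hiding power and blue component.
So phthalo blue = 0.8398 kg, zinc oxide = 2.325 kg.
Objective = 25.46·0.8398 + 4.31·2.325 = 31.4021.

€31.40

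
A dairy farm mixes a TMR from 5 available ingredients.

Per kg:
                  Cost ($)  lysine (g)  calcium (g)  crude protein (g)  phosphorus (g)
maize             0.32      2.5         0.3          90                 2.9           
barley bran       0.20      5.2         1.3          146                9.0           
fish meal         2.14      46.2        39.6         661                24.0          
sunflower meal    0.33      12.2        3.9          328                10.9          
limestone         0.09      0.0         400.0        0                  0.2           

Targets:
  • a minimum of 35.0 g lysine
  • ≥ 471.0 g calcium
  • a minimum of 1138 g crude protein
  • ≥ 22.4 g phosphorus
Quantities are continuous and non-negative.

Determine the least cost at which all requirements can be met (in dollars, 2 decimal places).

Let x1 = kg of maize, x2 = kg of barley bran, x3 = kg of fish meal, x4 = kg of sunflower meal, x5 = kg of limestone.
Minimise 0.32x1 + 0.2x2 + 2.14x3 + 0.33x4 + 0.09x5 s.t.:
  2.5x1 + 5.2x2 + 46.2x3 + 12.2x4 ≥ 35   (lysine)
  0.3x1 + 1.3x2 + 39.6x3 + 3.9x4 + 400x5 ≥ 471   (calcium)
  90x1 + 146x2 + 661x3 + 328x4 ≥ 1138   (crude protein)
  2.9x1 + 9x2 + 24x3 + 10.9x4 + 0.2x5 ≥ 22.4   (phosphorus)
  x1, x2, x3, x4, x5 ≥ 0.
The optimal basis is {sunflower meal, limestone}; maize, barley bran, fish meal drop out. The calcium and crude protein requirements are met with equality.
That vertex is x4 = 3.47, x5 = 1.144.
Hence cost = 0.33·3.47 + 0.09·1.144 = $1.2481.

$1.25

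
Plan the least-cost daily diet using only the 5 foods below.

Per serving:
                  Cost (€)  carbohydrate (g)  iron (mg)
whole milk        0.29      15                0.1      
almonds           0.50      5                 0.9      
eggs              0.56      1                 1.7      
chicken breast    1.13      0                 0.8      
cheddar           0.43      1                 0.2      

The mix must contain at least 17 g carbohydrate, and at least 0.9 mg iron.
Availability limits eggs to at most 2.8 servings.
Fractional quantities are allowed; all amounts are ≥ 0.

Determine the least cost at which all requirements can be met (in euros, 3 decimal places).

€0.580

Let x1 = servings of whole milk, x2 = servings of almonds, x3 = servings of eggs, x4 = servings of chicken breast, x5 = servings of cheddar.
min 0.29x1 + 0.5x2 + 0.56x3 + 1.13x4 + 0.43x5 subject to:
  15x1 + 5x2 + 1x3 + 1x5 ≥ 17   (carbohydrate)
  0.1x1 + 0.9x2 + 1.7x3 + 0.8x4 + 0.2x5 ≥ 0.9   (iron)
  x3 ≤ 2.8
  x1, x2, x3, x4, x5 ≥ 0.
At the optimum only whole milk, eggs are positive (almonds, chicken breast, cheddar = 0). Binding constraints: carbohydrate and iron.
So whole milk = 1.102 servings, eggs = 0.4646 servings.
Hence cost = 0.29·1.102 + 0.56·0.4646 = €0.57976.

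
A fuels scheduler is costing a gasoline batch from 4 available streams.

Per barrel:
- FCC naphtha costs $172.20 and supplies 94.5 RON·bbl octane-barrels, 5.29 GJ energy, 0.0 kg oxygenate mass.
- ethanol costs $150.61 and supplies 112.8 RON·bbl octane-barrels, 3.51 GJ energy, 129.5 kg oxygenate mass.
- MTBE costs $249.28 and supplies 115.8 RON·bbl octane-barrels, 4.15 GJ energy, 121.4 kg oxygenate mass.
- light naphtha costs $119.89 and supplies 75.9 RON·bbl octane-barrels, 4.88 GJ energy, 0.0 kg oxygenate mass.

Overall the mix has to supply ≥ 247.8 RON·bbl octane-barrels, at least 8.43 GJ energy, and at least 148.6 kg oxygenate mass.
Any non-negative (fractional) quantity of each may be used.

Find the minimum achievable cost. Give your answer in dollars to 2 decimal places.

$336.16

Let x1 = barrels of FCC naphtha, x2 = barrels of ethanol, x3 = barrels of MTBE, x4 = barrels of light naphtha.
min 172.2x1 + 150.61x2 + 249.28x3 + 119.89x4 subject to:
  94.5x1 + 112.8x2 + 115.8x3 + 75.9x4 ≥ 247.8   (octane-barrels)
  5.29x1 + 3.51x2 + 4.15x3 + 4.88x4 ≥ 8.43   (energy)
  129.5x2 + 121.4x3 ≥ 148.6   (oxygenate mass)
  x1, x2, x3, x4 ≥ 0.
At the optimum only ethanol, light naphtha are positive (FCC naphtha, MTBE = 0). The octane-barrels and energy requirements are met with equality.
So ethanol = 2.00464 barrels, light naphtha = 0.2856 barrels.
Hence cost = 150.61·2.00464 + 119.89·0.2856 = $336.1594.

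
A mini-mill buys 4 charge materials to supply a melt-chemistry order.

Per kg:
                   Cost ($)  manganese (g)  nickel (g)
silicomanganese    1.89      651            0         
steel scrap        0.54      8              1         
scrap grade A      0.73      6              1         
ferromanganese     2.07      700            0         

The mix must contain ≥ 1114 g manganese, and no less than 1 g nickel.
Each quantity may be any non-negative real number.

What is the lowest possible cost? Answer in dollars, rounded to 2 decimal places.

$3.75

Let x1 = kg of silicomanganese, x2 = kg of steel scrap, x3 = kg of scrap grade A, x4 = kg of ferromanganese.
Minimise 1.89x1 + 0.54x2 + 0.73x3 + 2.07x4 with:
  651x1 + 8x2 + 6x3 + 700x4 ≥ 1114   (manganese)
  1x2 + 1x3 ≥ 1   (nickel)
  x1, x2, x3, x4 ≥ 0.
At the optimum only silicomanganese, steel scrap are positive (scrap grade A, ferromanganese = 0). Binding constraints: manganese and nickel.
Solving gives x1 = 1.699, x2 = 1.
Cost = 1.89·1.699 + 0.54·1 = 3.7511.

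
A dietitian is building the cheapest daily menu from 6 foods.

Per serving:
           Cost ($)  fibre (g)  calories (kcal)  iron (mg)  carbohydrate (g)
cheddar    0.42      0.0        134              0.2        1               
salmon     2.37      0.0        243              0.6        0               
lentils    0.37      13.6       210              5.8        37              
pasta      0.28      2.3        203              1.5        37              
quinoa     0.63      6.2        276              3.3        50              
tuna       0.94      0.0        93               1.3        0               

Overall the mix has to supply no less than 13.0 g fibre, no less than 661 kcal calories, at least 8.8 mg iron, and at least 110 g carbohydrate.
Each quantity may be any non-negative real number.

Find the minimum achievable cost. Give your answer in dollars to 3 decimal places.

$0.986

Let x1 = servings of cheddar, x2 = servings of salmon, x3 = servings of lentils, x4 = servings of pasta, x5 = servings of quinoa, x6 = servings of tuna.
min 0.42x1 + 2.37x2 + 0.37x3 + 0.28x4 + 0.63x5 + 0.94x6 s.t.:
  13.6x3 + 2.3x4 + 6.2x5 ≥ 13   (fibre)
  134x1 + 243x2 + 210x3 + 203x4 + 276x5 + 93x6 ≥ 661   (calories)
  0.2x1 + 0.6x2 + 5.8x3 + 1.5x4 + 3.3x5 + 1.3x6 ≥ 8.8   (iron)
  1x1 + 37x3 + 37x4 + 50x5 ≥ 110   (carbohydrate)
  x1, x2, x3, x4, x5, x6 ≥ 0.
The cheapest feasible vertex uses only lentils, pasta; cheddar, salmon, quinoa, tuna are not used. The calories and iron requirements are met with equality.
Optimal quantities: lentils = 0.9217 servings, pasta = 2.303 servings.
Total cost: 0.37·0.9217 + 0.28·2.303 = 0.98587.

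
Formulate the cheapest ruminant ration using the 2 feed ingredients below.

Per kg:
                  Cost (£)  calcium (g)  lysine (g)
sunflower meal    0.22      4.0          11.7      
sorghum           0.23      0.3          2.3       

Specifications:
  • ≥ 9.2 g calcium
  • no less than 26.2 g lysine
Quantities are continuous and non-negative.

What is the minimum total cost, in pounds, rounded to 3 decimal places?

Let x1 = kg of sunflower meal, x2 = kg of sorghum.
Minimize 0.22x1 + 0.23x2 s.t.:
  4x1 + 0.3x2 ≥ 9.2   (calcium)
  11.7x1 + 2.3x2 ≥ 26.2   (lysine)
  x1, x2 ≥ 0.
At the optimum only sunflower meal is positive (sorghum = 0). Binding constraint: calcium.
So sunflower meal = 2.3 kg.
Total cost: 0.22·2.3 = 0.50600.

£0.506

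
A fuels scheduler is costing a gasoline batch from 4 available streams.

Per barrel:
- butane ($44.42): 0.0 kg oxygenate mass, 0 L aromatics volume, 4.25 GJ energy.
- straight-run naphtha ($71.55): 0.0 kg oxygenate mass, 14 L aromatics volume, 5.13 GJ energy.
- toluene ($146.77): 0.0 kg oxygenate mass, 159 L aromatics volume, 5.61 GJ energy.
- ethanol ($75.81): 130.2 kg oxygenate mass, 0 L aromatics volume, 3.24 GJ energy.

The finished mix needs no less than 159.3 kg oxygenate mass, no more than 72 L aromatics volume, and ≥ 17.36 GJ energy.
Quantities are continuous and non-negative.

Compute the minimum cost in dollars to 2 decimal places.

Let x1 = barrels of butane, x2 = barrels of straight-run naphtha, x3 = barrels of toluene, x4 = barrels of ethanol.
min 44.42x1 + 71.55x2 + 146.77x3 + 75.81x4 subject to:
  130.2x4 ≥ 159.3   (oxygenate mass)
  14x2 + 159x3 ≤ 72   (aromatics volume)
  4.25x1 + 5.13x2 + 5.61x3 + 3.24x4 ≥ 17.36   (energy)
  x1, x2, x3, x4 ≥ 0.
The cheapest feasible vertex uses only butane, ethanol; straight-run naphtha, toluene are not used. The oxygenate mass and energy requirements are met with equality.
Optimal quantities: butane = 3.15197 barrels, ethanol = 1.2235 barrels.
Hence cost = 44.42·3.15197 + 75.81·1.2235 = $232.7640.

$232.76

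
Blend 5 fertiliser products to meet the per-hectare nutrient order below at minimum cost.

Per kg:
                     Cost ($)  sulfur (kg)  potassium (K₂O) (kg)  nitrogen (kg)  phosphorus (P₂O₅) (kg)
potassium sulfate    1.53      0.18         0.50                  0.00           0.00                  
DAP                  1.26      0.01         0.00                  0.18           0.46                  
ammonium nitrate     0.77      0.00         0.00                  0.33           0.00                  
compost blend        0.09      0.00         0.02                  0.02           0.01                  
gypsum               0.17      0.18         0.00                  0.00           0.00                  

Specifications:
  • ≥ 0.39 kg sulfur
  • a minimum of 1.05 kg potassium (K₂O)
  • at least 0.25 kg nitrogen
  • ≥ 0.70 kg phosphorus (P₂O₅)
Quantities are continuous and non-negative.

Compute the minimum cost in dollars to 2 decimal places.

$5.13

Let x1 = kg of potassium sulfate, x2 = kg of DAP, x3 = kg of ammonium nitrate, x4 = kg of compost blend, x5 = kg of gypsum.
min 1.53x1 + 1.26x2 + 0.77x3 + 0.09x4 + 0.17x5 s.t.:
  0.18x1 + 0.01x2 + 0.18x5 ≥ 0.39   (sulfur)
  0.5x1 + 0.02x4 ≥ 1.05   (potassium (K₂O))
  0.18x2 + 0.33x3 + 0.02x4 ≥ 0.25   (nitrogen)
  0.46x2 + 0.01x4 ≥ 0.7   (phosphorus (P₂O₅))
  x1, x2, x3, x4, x5 ≥ 0.
The optimal basis is {potassium sulfate, DAP}; ammonium nitrate, compost blend, gypsum drop out. The potassium (K₂O) and phosphorus (P₂O₅) requirements are met with equality.
Solving gives x1 = 2.1, x2 = 1.522.
Cost = 1.53·2.1 + 1.26·1.522 = 5.1307.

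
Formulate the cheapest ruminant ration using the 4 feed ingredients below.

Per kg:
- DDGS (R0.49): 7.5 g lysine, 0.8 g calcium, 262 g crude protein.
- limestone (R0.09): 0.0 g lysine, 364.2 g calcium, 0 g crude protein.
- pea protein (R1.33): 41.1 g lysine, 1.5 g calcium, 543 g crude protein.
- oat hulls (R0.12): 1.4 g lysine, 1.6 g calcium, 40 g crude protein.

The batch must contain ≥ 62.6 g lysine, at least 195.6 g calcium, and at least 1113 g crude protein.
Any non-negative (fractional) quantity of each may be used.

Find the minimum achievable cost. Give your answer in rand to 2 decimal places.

Let x1 = kg of DDGS, x2 = kg of limestone, x3 = kg of pea protein, x4 = kg of oat hulls.
Minimise 0.49x1 + 0.09x2 + 1.33x3 + 0.12x4 s.t.:
  7.5x1 + 41.1x3 + 1.4x4 ≥ 62.6   (lysine)
  0.8x1 + 364.2x2 + 1.5x3 + 1.6x4 ≥ 195.6   (calcium)
  262x1 + 543x3 + 40x4 ≥ 1113   (crude protein)
  x1, x2, x3, x4 ≥ 0.
The optimal basis is {DDGS, limestone, pea protein}; oat hulls drops out. There the lysine, calcium, crude protein constraints are tight.
Solving gives x1 = 1.755, x2 = 0.5283, x3 = 1.203.
Hence cost = 0.49·1.755 + 0.09·0.5283 + 1.33·1.203 = R2.5075.

R2.51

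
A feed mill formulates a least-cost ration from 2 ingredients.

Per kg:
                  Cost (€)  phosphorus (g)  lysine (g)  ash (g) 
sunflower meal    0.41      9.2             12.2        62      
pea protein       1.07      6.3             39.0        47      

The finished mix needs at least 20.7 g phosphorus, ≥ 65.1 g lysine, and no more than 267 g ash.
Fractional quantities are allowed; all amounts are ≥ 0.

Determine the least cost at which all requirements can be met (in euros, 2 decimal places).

€1.89

Let x1 = kg of sunflower meal, x2 = kg of pea protein.
min 0.41x1 + 1.07x2 subject to:
  9.2x1 + 6.3x2 ≥ 20.7   (phosphorus)
  12.2x1 + 39x2 ≥ 65.1   (lysine)
  62x1 + 47x2 ≤ 267   (ash)
  x1, x2 ≥ 0.
Both inputs are positive at the optimum. The phosphorus and lysine requirements are met with equality.
Optimal quantities: sunflower meal = 1.409 kg, pea protein = 1.229 kg.
Total cost: 0.41·1.409 + 1.07·1.229 = 1.8927.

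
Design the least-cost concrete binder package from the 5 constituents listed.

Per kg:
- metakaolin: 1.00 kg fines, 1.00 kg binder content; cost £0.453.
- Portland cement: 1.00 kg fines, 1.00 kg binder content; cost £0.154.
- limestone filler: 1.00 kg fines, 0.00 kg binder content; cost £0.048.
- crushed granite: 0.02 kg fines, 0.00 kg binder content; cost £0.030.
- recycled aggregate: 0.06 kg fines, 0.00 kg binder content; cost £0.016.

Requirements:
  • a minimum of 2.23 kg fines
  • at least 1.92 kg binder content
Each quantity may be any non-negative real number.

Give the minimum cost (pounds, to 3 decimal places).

Treat it as an LP. Let x1 = kg of metakaolin, x2 = kg of Portland cement, x3 = kg of limestone filler, x4 = kg of crushed granite, x5 = kg of recycled aggregate.
Minimise 0.453x1 + 0.154x2 + 0.048x3 + 0.03x4 + 0.016x5 subject to:
  1x1 + 1x2 + 1x3 + 0.02x4 + 0.06x5 ≥ 2.23   (fines)
  1x1 + 1x2 ≥ 1.92   (binder content)
  x1, x2, x3, x4, x5 ≥ 0.
The cheapest feasible vertex uses only Portland cement, limestone filler; metakaolin, crushed granite, recycled aggregate are not used. The fines and binder content requirements are met with equality.
That vertex is x2 = 1.92, x3 = 0.31.
Hence cost = 0.154·1.92 + 0.048·0.31 = £0.31056.

£0.311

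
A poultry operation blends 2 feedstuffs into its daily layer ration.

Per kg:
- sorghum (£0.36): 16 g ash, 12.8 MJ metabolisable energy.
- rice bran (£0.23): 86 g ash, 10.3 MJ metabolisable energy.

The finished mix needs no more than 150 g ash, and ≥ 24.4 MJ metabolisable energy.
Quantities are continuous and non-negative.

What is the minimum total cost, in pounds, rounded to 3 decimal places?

£0.589

Set it up as a linear program. Let x1 = kg of sorghum, x2 = kg of rice bran.
min 0.36x1 + 0.23x2 subject to:
  16x1 + 86x2 ≤ 150   (ash)
  12.8x1 + 10.3x2 ≥ 24.4   (metabolisable energy)
  x1, x2 ≥ 0.
Both inputs are positive at the optimum. Binding constraints: ash and metabolisable energy.
That vertex is x1 = 0.5912, x2 = 1.634.
Hence cost = 0.36·0.5912 + 0.23·1.634 = £0.58865.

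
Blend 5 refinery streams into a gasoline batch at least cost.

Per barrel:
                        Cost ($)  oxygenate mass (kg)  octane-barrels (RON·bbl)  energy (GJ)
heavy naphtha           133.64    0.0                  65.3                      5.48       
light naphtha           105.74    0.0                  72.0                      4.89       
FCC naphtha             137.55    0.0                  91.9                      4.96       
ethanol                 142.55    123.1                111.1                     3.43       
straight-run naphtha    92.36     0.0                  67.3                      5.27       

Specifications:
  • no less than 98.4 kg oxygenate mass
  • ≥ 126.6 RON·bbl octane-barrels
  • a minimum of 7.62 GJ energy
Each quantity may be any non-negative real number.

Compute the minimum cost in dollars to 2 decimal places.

Treat it as an LP. Let x1 = barrels of heavy naphtha, x2 = barrels of light naphtha, x3 = barrels of FCC naphtha, x4 = barrels of ethanol, x5 = barrels of straight-run naphtha.
min 133.64x1 + 105.74x2 + 137.55x3 + 142.55x4 + 92.36x5 with:
  123.1x4 ≥ 98.4   (oxygenate mass)
  65.3x1 + 72x2 + 91.9x3 + 111.1x4 + 67.3x5 ≥ 126.6   (octane-barrels)
  5.48x1 + 4.89x2 + 4.96x3 + 3.43x4 + 5.27x5 ≥ 7.62   (energy)
  x1, x2, x3, x4, x5 ≥ 0.
The optimal basis is {ethanol, straight-run naphtha}; heavy naphtha, light naphtha, FCC naphtha drop out. The oxygenate mass and energy requirements are met with equality.
So ethanol = 0.79935 barrels, straight-run naphtha = 0.92566 barrels.
Objective = 142.55·0.79935 + 92.36·0.92566 = 199.4413.

$199.44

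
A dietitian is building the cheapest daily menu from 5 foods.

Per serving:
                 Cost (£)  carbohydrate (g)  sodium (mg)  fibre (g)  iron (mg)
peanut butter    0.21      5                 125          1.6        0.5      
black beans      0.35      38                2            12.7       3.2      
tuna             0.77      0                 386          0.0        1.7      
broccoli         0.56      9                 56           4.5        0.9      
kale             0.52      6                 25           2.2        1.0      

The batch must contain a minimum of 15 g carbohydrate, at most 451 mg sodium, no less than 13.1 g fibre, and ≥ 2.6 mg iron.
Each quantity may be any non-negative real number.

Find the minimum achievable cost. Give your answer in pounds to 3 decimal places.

£0.361

Set it up as a linear program. Let x1 = servings of peanut butter, x2 = servings of black beans, x3 = servings of tuna, x4 = servings of broccoli, x5 = servings of kale.
min 0.21x1 + 0.35x2 + 0.77x3 + 0.56x4 + 0.52x5 subject to:
  5x1 + 38x2 + 9x4 + 6x5 ≥ 15   (carbohydrate)
  125x1 + 2x2 + 386x3 + 56x4 + 25x5 ≤ 451   (sodium)
  1.6x1 + 12.7x2 + 4.5x4 + 2.2x5 ≥ 13.1   (fibre)
  0.5x1 + 3.2x2 + 1.7x3 + 0.9x4 + 1x5 ≥ 2.6   (iron)
  x1, x2, x3, x4, x5 ≥ 0.
At the optimum only black beans is positive (peanut butter, tuna, broccoli, kale = 0). Binding constraint: fibre.
Optimal quantities: black beans = 1.031 servings.
Total cost: 0.35·1.031 = 0.36085.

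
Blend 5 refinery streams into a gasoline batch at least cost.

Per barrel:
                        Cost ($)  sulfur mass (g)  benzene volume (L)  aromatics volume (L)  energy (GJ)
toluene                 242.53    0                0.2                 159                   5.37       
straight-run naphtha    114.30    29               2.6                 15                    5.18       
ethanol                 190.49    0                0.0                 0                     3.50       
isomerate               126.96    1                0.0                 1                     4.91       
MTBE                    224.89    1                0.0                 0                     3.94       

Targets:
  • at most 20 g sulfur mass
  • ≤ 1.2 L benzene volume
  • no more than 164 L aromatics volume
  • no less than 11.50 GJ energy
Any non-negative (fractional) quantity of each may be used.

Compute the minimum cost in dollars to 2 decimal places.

$288.30

This is a linear program. Let x1 = barrels of toluene, x2 = barrels of straight-run naphtha, x3 = barrels of ethanol, x4 = barrels of isomerate, x5 = barrels of MTBE.
min 242.53x1 + 114.3x2 + 190.49x3 + 126.96x4 + 224.89x5 s.t.:
  29x2 + 1x4 + 1x5 ≤ 20   (sulfur mass)
  0.2x1 + 2.6x2 ≤ 1.2   (benzene volume)
  159x1 + 15x2 + 1x4 ≤ 164   (aromatics volume)
  5.37x1 + 5.18x2 + 3.5x3 + 4.91x4 + 3.94x5 ≥ 11.5   (energy)
  x1, x2, x3, x4, x5 ≥ 0.
The minimum-cost mix takes nothing from toluene, ethanol, MTBE — only straight-run naphtha, isomerate. There the benzene volume and energy constraints are tight.
Solving gives x2 = 0.461538, x4 = 1.85524.
Cost = 114.3·0.461538 + 126.96·1.85524 = 288.2951.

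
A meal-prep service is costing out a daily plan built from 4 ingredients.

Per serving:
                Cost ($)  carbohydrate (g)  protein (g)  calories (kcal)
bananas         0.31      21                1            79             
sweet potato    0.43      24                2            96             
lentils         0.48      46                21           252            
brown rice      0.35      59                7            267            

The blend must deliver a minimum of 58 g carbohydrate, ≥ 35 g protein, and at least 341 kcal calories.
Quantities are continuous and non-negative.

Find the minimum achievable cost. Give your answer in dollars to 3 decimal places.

Let x1 = servings of bananas, x2 = servings of sweet potato, x3 = servings of lentils, x4 = servings of brown rice.
Minimize 0.31x1 + 0.43x2 + 0.48x3 + 0.35x4 subject to:
  21x1 + 24x2 + 46x3 + 59x4 ≥ 58   (carbohydrate)
  1x1 + 2x2 + 21x3 + 7x4 ≥ 35   (protein)
  79x1 + 96x2 + 252x3 + 267x4 ≥ 341   (calories)
  x1, x2, x3, x4 ≥ 0.
At the optimum only lentils is positive (bananas, sweet potato, brown rice = 0). Binding constraint: protein.
Optimal quantities: lentils = 1.667 servings.
Hence cost = 0.48·1.667 = $0.80016.

$0.800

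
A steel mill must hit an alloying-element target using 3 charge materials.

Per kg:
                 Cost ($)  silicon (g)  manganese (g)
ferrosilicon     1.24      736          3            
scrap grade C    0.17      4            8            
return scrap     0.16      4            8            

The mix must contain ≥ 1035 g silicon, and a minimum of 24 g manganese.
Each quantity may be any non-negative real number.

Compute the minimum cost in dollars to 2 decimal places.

$2.12

Let x1 = kg of ferrosilicon, x2 = kg of scrap grade C, x3 = kg of return scrap.
Minimise 1.24x1 + 0.17x2 + 0.16x3 subject to:
  736x1 + 4x2 + 4x3 ≥ 1035   (silicon)
  3x1 + 8x2 + 8x3 ≥ 24   (manganese)
  x1, x2, x3 ≥ 0.
The optimal basis is {ferrosilicon, return scrap}; scrap grade C drops out. Binding constraints: silicon and manganese.
So ferrosilicon = 1.393 kg, return scrap = 2.478 kg.
Total cost: 1.24·1.393 + 0.16·2.478 = 2.1238.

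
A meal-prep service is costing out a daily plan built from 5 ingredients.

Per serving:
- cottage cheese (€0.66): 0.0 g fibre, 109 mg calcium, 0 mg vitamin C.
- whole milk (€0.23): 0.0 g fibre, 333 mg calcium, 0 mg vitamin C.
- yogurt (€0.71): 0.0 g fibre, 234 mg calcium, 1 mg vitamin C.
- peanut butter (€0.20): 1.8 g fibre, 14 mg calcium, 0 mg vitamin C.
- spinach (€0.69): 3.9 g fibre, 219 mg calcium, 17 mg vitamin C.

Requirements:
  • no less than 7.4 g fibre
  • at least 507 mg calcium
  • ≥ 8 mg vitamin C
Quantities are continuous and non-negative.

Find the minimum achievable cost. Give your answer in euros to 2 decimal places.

Treat it as an LP. Let x1 = servings of cottage cheese, x2 = servings of whole milk, x3 = servings of yogurt, x4 = servings of peanut butter, x5 = servings of spinach.
Minimize 0.66x1 + 0.23x2 + 0.71x3 + 0.2x4 + 0.69x5 subject to:
  1.8x4 + 3.9x5 ≥ 7.4   (fibre)
  109x1 + 333x2 + 234x3 + 14x4 + 219x5 ≥ 507   (calcium)
  1x3 + 17x5 ≥ 8   (vitamin C)
  x1, x2, x3, x4, x5 ≥ 0.
The minimum-cost mix takes nothing from cottage cheese, yogurt — only whole milk, peanut butter, spinach. The fibre, calcium, vitamin C requirements are met with equality.
So whole milk = 1.083 servings, peanut butter = 3.092 servings, spinach = 0.4706 servings.
Total cost: 0.23·1.083 + 0.2·3.092 + 0.69·0.4706 = 1.1922.

€1.19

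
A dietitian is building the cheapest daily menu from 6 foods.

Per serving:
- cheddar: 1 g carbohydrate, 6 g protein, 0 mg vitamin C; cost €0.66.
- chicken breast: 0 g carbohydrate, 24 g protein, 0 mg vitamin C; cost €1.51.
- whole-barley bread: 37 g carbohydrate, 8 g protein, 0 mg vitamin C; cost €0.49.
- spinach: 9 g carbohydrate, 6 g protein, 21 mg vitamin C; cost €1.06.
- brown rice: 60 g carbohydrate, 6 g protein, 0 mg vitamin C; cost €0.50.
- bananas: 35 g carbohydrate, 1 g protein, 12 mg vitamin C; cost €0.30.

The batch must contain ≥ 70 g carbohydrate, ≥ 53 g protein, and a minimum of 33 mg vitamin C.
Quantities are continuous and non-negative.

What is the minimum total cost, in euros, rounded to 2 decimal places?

€3.90

Let x1 = servings of cheddar, x2 = servings of chicken breast, x3 = servings of whole-barley bread, x4 = servings of spinach, x5 = servings of brown rice, x6 = servings of bananas.
Minimize 0.66x1 + 1.51x2 + 0.49x3 + 1.06x4 + 0.5x5 + 0.3x6 with:
  1x1 + 37x3 + 9x4 + 60x5 + 35x6 ≥ 70   (carbohydrate)
  6x1 + 24x2 + 8x3 + 6x4 + 6x5 + 1x6 ≥ 53   (protein)
  21x4 + 12x6 ≥ 33   (vitamin C)
  x1, x2, x3, x4, x5, x6 ≥ 0.
At the optimum only whole-barley bread, bananas are positive (cheddar, chicken breast, spinach, brown rice = 0). The protein and vitamin C requirements are met with equality.
Solving gives x3 = 6.281, x6 = 2.75.
Cost = 0.49·6.281 + 0.3·2.75 = 3.9027.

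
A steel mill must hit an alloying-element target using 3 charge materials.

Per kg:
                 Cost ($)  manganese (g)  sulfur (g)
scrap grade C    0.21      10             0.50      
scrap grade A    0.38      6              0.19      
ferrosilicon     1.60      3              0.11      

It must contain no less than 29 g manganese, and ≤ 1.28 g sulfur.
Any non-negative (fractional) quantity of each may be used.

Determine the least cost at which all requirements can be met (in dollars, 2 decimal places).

Treat it as an LP. Let x1 = kg of scrap grade C, x2 = kg of scrap grade A, x3 = kg of ferrosilicon.
Minimize 0.21x1 + 0.38x2 + 1.6x3 s.t.:
  10x1 + 6x2 + 3x3 ≥ 29   (manganese)
  0.5x1 + 0.19x2 + 0.11x3 ≤ 1.28   (sulfur)
  x1, x2, x3 ≥ 0.
At the optimum only scrap grade C, scrap grade A are positive (ferrosilicon = 0). Binding constraints: manganese and sulfur.
Optimal quantities: scrap grade C = 1.973 kg, scrap grade A = 1.545 kg.
Hence cost = 0.21·1.973 + 0.38·1.545 = $1.0014.

$1.00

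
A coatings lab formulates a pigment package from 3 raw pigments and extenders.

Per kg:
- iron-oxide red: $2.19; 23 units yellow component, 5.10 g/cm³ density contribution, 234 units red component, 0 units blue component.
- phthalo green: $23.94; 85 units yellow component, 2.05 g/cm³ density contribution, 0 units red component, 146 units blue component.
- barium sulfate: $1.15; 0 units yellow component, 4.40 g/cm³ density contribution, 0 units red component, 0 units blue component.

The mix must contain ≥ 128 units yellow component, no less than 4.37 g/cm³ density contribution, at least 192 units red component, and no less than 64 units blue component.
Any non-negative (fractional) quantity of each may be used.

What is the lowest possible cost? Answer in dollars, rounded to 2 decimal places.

Let x1 = kg of iron-oxide red, x2 = kg of phthalo green, x3 = kg of barium sulfate.
min 2.19x1 + 23.94x2 + 1.15x3 subject to:
  23x1 + 85x2 ≥ 128   (yellow component)
  5.1x1 + 2.05x2 + 4.4x3 ≥ 4.37   (density contribution)
  234x1 ≥ 192   (red component)
  146x2 ≥ 64   (blue component)
  x1, x2, x3 ≥ 0.
The optimal basis is {iron-oxide red, phthalo green}; barium sulfate drops out. Binding constraints: yellow component and blue component.
So iron-oxide red = 3.945 kg, phthalo green = 0.4384 kg.
Hence cost = 2.19·3.945 + 23.94·0.4384 = $19.1348.

$19.13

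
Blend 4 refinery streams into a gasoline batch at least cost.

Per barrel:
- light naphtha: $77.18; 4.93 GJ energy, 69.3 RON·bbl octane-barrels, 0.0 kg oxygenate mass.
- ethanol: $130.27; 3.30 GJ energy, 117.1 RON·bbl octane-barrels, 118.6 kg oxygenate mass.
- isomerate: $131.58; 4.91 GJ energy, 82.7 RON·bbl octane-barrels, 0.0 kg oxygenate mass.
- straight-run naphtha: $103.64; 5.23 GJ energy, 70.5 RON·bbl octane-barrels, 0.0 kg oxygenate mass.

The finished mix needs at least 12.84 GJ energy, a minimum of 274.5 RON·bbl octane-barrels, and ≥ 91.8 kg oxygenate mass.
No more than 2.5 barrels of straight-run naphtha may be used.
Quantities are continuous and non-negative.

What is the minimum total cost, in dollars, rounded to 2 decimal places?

$305.52

Let x1 = barrels of light naphtha, x2 = barrels of ethanol, x3 = barrels of isomerate, x4 = barrels of straight-run naphtha.
min 77.18x1 + 130.27x2 + 131.58x3 + 103.64x4 with:
  4.93x1 + 3.3x2 + 4.91x3 + 5.23x4 ≥ 12.84   (energy)
  69.3x1 + 117.1x2 + 82.7x3 + 70.5x4 ≥ 274.5   (octane-barrels)
  118.6x2 ≥ 91.8   (oxygenate mass)
  x4 ≤ 2.5
  x1, x2, x3, x4 ≥ 0.
The cheapest feasible vertex uses only light naphtha, ethanol; isomerate, straight-run naphtha are not used. Binding constraints: energy and octane-barrels.
Optimal quantities: light naphtha = 1.7145 barrels, ethanol = 1.3295 barrels.
Objective = 77.18·1.7145 + 130.27·1.3295 = 305.5191.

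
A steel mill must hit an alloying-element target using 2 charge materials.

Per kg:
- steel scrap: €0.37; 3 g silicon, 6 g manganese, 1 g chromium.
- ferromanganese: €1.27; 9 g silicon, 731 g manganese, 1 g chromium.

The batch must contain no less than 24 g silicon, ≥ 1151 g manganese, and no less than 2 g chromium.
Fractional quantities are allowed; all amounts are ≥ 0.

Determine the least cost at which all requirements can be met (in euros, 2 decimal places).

Let x1 = kg of steel scrap, x2 = kg of ferromanganese.
Minimise 0.37x1 + 1.27x2 s.t.:
  3x1 + 9x2 ≥ 24   (silicon)
  6x1 + 731x2 ≥ 1151   (manganese)
  1x1 + 1x2 ≥ 2   (chromium)
  x1, x2 ≥ 0.
Both inputs are positive at the optimum. There the silicon and manganese constraints are tight.
That vertex is x1 = 3.359, x2 = 1.547.
Objective = 0.37·3.359 + 1.27·1.547 = 3.2075.

€3.21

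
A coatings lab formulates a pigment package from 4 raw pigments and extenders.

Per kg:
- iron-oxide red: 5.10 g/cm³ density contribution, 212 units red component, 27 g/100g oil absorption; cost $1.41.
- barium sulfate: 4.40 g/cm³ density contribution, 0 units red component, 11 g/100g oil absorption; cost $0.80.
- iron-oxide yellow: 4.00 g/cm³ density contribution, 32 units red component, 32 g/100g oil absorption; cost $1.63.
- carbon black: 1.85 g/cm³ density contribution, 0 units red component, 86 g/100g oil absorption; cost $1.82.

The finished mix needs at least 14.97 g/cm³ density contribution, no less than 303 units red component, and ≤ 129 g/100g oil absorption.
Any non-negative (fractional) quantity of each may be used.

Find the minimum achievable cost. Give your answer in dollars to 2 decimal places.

This is a linear program. Let x1 = kg of iron-oxide red, x2 = kg of barium sulfate, x3 = kg of iron-oxide yellow, x4 = kg of carbon black.
min 1.41x1 + 0.8x2 + 1.63x3 + 1.82x4 subject to:
  5.1x1 + 4.4x2 + 4x3 + 1.85x4 ≥ 14.97   (density contribution)
  212x1 + 32x3 ≥ 303   (red component)
  27x1 + 11x2 + 32x3 + 86x4 ≤ 129   (oil absorption)
  x1, x2, x3, x4 ≥ 0.
The cheapest feasible vertex uses only iron-oxide red, barium sulfate; iron-oxide yellow, carbon black are not used. Binding constraints: density contribution and red component.
Optimal quantities: iron-oxide red = 1.429 kg, barium sulfate = 1.746 kg.
Total cost: 1.41·1.429 + 0.8·1.746 = 3.4117.

$3.41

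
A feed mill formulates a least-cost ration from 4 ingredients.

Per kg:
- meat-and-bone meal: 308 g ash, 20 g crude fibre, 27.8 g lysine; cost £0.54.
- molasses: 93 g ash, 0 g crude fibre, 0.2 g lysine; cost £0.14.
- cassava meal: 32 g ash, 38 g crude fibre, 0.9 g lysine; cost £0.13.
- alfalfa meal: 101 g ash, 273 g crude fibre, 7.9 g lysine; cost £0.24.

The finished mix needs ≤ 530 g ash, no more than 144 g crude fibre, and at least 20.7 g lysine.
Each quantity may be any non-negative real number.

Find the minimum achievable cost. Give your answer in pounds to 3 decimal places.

£0.402

Treat it as an LP. Let x1 = kg of meat-and-bone meal, x2 = kg of molasses, x3 = kg of cassava meal, x4 = kg of alfalfa meal.
min 0.54x1 + 0.14x2 + 0.13x3 + 0.24x4 with:
  308x1 + 93x2 + 32x3 + 101x4 ≤ 530   (ash)
  20x1 + 38x3 + 273x4 ≤ 144   (crude fibre)
  27.8x1 + 0.2x2 + 0.9x3 + 7.9x4 ≥ 20.7   (lysine)
  x1, x2, x3, x4 ≥ 0.
At the optimum only meat-and-bone meal is positive (molasses, cassava meal, alfalfa meal = 0). There the lysine constraint is tight.
So meat-and-bone meal = 0.7446 kg.
Hence cost = 0.54·0.7446 = £0.40208.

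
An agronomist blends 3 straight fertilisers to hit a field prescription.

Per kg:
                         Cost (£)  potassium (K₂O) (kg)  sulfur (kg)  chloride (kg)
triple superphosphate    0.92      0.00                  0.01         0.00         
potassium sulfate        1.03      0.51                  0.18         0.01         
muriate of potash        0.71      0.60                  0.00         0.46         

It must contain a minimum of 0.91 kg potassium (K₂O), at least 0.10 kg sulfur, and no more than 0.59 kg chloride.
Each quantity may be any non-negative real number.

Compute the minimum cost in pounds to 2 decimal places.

Let x1 = kg of triple superphosphate, x2 = kg of potassium sulfate, x3 = kg of muriate of potash.
Minimize 0.92x1 + 1.03x2 + 0.71x3 subject to:
  0.51x2 + 0.6x3 ≥ 0.91   (potassium (K₂O))
  0.01x1 + 0.18x2 ≥ 0.1   (sulfur)
  0.01x2 + 0.46x3 ≤ 0.59   (chloride)
  x1, x2, x3 ≥ 0.
The minimum-cost mix takes nothing from triple superphosphate — only potassium sulfate, muriate of potash. The potassium (K₂O) and sulfur requirements are met with equality.
That vertex is x2 = 0.5556, x3 = 1.044.
Objective = 1.03·0.5556 + 0.71·1.044 = 1.3135.

£1.31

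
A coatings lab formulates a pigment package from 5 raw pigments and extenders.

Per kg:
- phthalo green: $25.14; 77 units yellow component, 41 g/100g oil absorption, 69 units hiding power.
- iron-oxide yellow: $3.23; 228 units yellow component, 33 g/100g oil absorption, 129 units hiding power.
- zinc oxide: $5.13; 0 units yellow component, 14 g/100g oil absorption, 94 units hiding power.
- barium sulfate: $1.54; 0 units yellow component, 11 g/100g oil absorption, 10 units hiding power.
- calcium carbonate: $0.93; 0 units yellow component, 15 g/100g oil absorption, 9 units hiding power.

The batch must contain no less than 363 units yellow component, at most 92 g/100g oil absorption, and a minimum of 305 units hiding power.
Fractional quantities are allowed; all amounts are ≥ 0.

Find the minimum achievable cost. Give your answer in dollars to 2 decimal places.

$7.64

Treat it as an LP. Let x1 = kg of phthalo green, x2 = kg of iron-oxide yellow, x3 = kg of zinc oxide, x4 = kg of barium sulfate, x5 = kg of calcium carbonate.
min 25.14x1 + 3.23x2 + 5.13x3 + 1.54x4 + 0.93x5 s.t.:
  77x1 + 228x2 ≥ 363   (yellow component)
  41x1 + 33x2 + 14x3 + 11x4 + 15x5 ≤ 92   (oil absorption)
  69x1 + 129x2 + 94x3 + 10x4 + 9x5 ≥ 305   (hiding power)
  x1, x2, x3, x4, x5 ≥ 0.
The optimal basis is {iron-oxide yellow}; phthalo green, zinc oxide, barium sulfate, calcium carbonate drop out. Binding constraint: hiding power.
Solving gives x2 = 2.364.
Total cost: 3.23·2.364 = 7.6357.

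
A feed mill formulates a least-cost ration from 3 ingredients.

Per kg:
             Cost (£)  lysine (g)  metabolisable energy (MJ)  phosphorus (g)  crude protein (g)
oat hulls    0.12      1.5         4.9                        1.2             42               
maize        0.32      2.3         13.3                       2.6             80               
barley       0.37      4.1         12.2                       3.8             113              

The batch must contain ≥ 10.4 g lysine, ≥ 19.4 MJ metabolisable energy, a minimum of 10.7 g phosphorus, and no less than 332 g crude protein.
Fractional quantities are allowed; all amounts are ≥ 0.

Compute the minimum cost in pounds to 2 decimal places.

Let x1 = kg of oat hulls, x2 = kg of maize, x3 = kg of barley.
Minimise 0.12x1 + 0.32x2 + 0.37x3 s.t.:
  1.5x1 + 2.3x2 + 4.1x3 ≥ 10.4   (lysine)
  4.9x1 + 13.3x2 + 12.2x3 ≥ 19.4   (metabolisable energy)
  1.2x1 + 2.6x2 + 3.8x3 ≥ 10.7   (phosphorus)
  42x1 + 80x2 + 113x3 ≥ 332   (crude protein)
  x1, x2, x3 ≥ 0.
At the optimum only oat hulls, barley are positive (maize = 0). The phosphorus and crude protein requirements are met with equality.
Optimal quantities: oat hulls = 2.188 kg, barley = 2.125 kg.
Total cost: 0.12·2.188 + 0.37·2.125 = 1.0488.

£1.05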